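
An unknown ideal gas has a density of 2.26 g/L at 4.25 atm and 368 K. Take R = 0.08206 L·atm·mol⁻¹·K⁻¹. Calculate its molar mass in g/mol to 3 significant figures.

ρ = PM/(RT) ⇒ M = ρRT/P = (2.26 × 0.08206 × 368.0) / 4.25

M ≈ 16.1 g/mol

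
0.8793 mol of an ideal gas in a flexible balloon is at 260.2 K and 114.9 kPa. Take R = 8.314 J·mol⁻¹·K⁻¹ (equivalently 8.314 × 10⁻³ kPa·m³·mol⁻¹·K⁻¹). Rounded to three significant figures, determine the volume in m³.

V ≈ 0.0166 m³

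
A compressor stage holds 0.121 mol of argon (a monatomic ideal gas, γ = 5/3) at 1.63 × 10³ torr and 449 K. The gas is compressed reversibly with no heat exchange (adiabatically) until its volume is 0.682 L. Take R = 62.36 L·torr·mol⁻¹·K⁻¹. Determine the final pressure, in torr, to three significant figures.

P₂ ≈ 1.04e+04 torr

From PV = nRT: V₁ = nRT₁/P₁ = 2.079 L.
Reversible adiabatic, γ = 5/3: T₂ = T₁·(V₁/V₂)^(γ−1) = 943.8 K; P₂ = P₁·(V₁/V₂)^γ = 1.044e+04 torr.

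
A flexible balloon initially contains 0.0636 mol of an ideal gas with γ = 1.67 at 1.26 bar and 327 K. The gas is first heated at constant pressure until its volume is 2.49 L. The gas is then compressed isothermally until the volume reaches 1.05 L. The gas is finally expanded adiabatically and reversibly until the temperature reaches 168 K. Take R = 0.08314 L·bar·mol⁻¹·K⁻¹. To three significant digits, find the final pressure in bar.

From PV = nRT: V₁ = nRT₁/P₁ = 1.372 L.
Isobaric, so V/T is constant: P₂ = P₁; T₂ = T₁·(V₂/V₁) = 593.3 K.
T constant ⇒ Boyle's law P V = const: T₃ = T₂; P₃ = P₂·(V₂/V₃) = 2.988 bar.
Reversible adiabatic, γ = 1.67: P₄ = P₃·(T₄/T₃)^(γ/(γ−1)) = 0.1287 bar; V₄ = V₃·(T₃/T₄)^(1/(γ−1)) = 6.904 L.

P₄ ≈ 0.129 bar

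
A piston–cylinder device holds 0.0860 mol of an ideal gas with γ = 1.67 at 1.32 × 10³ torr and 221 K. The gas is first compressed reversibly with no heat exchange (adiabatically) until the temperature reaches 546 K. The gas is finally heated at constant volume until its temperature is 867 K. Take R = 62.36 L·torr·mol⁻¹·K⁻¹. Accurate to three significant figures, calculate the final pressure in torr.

P₃ ≈ 2.00e+04 torr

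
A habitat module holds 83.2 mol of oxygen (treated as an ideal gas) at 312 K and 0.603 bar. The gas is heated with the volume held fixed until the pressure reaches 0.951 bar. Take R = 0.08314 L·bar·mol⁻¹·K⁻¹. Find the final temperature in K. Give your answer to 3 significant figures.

From PV = nRT: V₁ = nRT₁/P₁ = 3579 L.
Isochoric, so P/T is constant: V₂ = V₁; T₂ = T₁·(P₂/P₁) = 492.1 K.

T₂ ≈ 492 K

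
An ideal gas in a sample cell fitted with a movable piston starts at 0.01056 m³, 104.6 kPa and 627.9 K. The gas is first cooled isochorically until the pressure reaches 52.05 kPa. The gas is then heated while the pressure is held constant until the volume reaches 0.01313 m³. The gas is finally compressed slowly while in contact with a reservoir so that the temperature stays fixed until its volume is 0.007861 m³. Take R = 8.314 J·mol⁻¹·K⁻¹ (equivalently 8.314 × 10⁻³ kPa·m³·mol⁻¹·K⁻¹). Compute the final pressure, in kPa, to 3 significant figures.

P₄ ≈ 86.9 kPa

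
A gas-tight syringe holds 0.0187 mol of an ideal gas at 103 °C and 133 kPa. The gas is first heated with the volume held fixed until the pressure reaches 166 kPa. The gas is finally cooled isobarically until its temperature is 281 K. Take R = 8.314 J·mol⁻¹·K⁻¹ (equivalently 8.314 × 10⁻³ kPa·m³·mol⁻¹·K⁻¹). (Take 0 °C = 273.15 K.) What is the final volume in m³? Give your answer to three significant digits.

V₃ ≈ 0.000263 m³

Convert: T₁ = 376.1 K.
From PV = nRT: V₁ = nRT₁/P₁ = 0.0004397 m³.
Isochoric, so P/T is constant: V₂ = V₁; T₂ = T₁·(P₂/P₁) = 469.5 K.
Isobaric, so V/T is constant: P₃ = P₂; V₃ = V₂·(T₃/T₂) = 0.0002632 m³.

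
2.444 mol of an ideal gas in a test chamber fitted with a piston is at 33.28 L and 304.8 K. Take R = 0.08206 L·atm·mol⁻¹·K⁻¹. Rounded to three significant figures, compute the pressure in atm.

PV = nRT ⇒ P = nRT/V = (2.444 × 0.08206 × 304.8) / 33.28

P ≈ 1.84 atm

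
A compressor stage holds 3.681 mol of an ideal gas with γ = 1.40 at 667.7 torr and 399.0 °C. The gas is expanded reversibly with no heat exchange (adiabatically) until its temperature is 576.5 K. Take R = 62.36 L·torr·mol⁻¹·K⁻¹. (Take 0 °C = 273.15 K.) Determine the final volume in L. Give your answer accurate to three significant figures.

Convert: T₁ = 672.1 K.
From PV = nRT: V₁ = nRT₁/P₁ = 231.1 L.
Reversible adiabatic, γ = 1.40: P₂ = P₁·(T₂/T₁)^(γ/(γ−1)) = 390.2 torr; V₂ = V₁·(T₁/T₂)^(1/(γ−1)) = 339.2 L.

V₂ ≈ 339 L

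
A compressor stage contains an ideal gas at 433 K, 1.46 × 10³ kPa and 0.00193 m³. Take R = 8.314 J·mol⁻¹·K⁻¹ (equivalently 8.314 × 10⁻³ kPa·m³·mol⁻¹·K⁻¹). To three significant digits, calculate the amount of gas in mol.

n ≈ 0.783 mol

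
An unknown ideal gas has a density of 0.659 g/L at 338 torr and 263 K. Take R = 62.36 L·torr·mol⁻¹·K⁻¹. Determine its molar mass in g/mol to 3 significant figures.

M ≈ 32.0 g/mol

ρ = PM/(RT) ⇒ M = ρRT/P = (0.659 × 62.36 × 263.0) / 338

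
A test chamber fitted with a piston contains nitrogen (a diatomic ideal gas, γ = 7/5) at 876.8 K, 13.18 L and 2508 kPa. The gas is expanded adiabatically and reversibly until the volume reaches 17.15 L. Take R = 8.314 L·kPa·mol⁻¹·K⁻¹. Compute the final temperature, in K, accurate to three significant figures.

Adiabatic (γ = 7/5), T V^(γ−1) and P V^γ constant: T₂ = T₁·(V₁/V₂)^(γ−1) = 789.2 K; P₂ = P₁·(V₁/V₂)^γ = 1735 kPa.

T₂ ≈ 789 K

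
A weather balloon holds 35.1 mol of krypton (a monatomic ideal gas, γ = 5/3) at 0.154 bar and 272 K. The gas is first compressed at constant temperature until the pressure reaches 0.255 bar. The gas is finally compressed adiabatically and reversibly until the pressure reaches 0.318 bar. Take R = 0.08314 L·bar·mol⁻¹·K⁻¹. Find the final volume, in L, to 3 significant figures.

V₃ ≈ 2.73e+03 L

From PV = nRT: V₁ = nRT₁/P₁ = 5154 L.
T constant ⇒ Boyle's law P V = const: T₂ = T₁; V₂ = V₁·(P₁/P₂) = 3113 L.
Reversible adiabatic, γ = 5/3: T₃ = T₂·(P₃/P₂)^((γ−1)/γ) = 297.1 K; V₃ = V₂·(P₂/P₃)^(1/γ) = 2727 L.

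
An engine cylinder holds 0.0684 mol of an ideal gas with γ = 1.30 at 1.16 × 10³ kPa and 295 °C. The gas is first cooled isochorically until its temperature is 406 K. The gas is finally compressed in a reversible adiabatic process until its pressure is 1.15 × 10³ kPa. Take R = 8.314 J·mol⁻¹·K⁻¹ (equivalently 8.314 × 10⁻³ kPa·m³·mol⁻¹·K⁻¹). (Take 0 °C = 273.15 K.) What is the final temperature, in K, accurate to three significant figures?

T₃ ≈ 438 K

Convert: T₁ = 568.1 K.
From PV = nRT: V₁ = nRT₁/P₁ = 0.0002785 m³.
V constant ⇒ P ∝ T: V₂ = V₁; P₂ = P₁·(T₂/T₁) = 828.9 kPa.
Reversible adiabatic, γ = 1.30: T₃ = T₂·(P₃/P₂)^((γ−1)/γ) = 437.9 K; V₃ = V₂·(P₂/P₃)^(1/γ) = 0.0002165 m³.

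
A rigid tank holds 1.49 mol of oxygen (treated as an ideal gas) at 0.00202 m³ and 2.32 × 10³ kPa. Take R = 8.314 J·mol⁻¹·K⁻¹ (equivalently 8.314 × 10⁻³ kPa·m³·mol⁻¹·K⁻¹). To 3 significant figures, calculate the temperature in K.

PV = nRT ⇒ T = PV/(nR) = (2.32e+03 × 0.00202) / (1.49 × 8.314 × 10⁻³)

T ≈ 378 K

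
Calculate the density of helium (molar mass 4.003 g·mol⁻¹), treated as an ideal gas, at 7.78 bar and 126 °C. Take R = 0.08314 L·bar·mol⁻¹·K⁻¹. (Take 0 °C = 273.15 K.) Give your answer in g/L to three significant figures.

ρ = PM/(RT) = (7.78 × 4.003) / (0.08314 × 399.1)

ρ ≈ 0.938 g/L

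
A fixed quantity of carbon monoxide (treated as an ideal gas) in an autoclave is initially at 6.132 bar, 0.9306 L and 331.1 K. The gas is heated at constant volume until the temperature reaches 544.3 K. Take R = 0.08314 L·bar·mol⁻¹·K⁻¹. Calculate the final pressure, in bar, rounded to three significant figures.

V constant ⇒ P ∝ T: V₂ = V₁; P₂ = P₁·(T₂/T₁) = 10.08 bar.

P₂ ≈ 10.1 bar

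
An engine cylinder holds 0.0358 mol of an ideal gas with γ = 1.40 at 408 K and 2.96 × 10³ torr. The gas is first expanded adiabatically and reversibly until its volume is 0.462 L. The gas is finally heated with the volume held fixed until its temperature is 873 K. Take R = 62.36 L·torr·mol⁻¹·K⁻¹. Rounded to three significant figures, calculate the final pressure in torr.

P₃ ≈ 4.22e+03 torr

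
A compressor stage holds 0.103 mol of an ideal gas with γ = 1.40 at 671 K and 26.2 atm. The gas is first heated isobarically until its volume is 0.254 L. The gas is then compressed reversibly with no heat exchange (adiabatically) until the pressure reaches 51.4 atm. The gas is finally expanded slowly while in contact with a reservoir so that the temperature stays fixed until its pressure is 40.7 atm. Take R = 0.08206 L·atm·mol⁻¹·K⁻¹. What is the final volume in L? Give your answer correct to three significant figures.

From PV = nRT: V₁ = nRT₁/P₁ = 0.2165 L.
P constant ⇒ V ∝ T: P₂ = P₁; T₂ = T₁·(V₂/V₁) = 787.3 K.
Reversible adiabatic, γ = 1.40: T₃ = T₂·(P₃/P₂)^((γ−1)/γ) = 954.5 K; V₃ = V₂·(P₂/P₃)^(1/γ) = 0.1570 L.
T constant ⇒ Boyle's law P V = const: T₄ = T₃; V₄ = V₃·(P₃/P₄) = 0.1982 L.

V₄ ≈ 0.198 L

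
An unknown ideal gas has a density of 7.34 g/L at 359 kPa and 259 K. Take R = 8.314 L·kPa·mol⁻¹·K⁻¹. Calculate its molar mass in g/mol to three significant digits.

M ≈ 44.0 g/mol

ρ = PM/(RT) ⇒ M = ρRT/P = (7.34 × 8.314 × 259.0) / 359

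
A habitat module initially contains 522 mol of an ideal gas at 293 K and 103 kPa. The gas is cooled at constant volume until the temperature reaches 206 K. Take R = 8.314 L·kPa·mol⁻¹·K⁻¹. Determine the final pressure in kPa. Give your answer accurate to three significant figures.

P₂ ≈ 72.4 kPa

From PV = nRT: V₁ = nRT₁/P₁ = 1.235e+04 L.
V constant ⇒ P ∝ T: V₂ = V₁; P₂ = P₁·(T₂/T₁) = 72.42 kPa.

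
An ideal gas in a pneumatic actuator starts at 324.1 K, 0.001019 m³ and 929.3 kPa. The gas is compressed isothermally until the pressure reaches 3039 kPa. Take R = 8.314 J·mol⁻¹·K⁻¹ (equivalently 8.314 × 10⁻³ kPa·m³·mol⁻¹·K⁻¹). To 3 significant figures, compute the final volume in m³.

Isothermal, so P V is constant: T₂ = T₁; V₂ = V₁·(P₁/P₂) = 0.0003116 m³.

V₂ ≈ 0.000312 m³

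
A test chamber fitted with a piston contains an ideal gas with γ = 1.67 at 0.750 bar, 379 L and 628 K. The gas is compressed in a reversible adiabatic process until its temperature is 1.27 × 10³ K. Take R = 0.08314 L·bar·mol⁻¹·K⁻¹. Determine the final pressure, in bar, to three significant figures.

P₂ ≈ 4.34 bar

Adiabatic (γ = 1.67), T V^(γ−1) and P V^γ constant: P₂ = P₁·(T₂/T₁)^(γ/(γ−1)) = 4.339 bar; V₂ = V₁·(T₁/T₂)^(1/(γ−1)) = 132.5 L.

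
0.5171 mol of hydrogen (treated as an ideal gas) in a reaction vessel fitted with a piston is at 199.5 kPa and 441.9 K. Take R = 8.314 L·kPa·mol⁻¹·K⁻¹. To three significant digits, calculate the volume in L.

PV = nRT ⇒ V = nRT/P = (0.5171 × 8.314 × 441.9) / 199.5

V ≈ 9.52 L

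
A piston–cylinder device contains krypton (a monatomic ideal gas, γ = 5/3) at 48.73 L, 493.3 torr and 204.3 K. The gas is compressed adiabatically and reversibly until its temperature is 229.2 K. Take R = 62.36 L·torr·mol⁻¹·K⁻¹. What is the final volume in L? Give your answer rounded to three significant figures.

V₂ ≈ 41.0 L

Adiabatic (γ = 5/3), T V^(γ−1) and P V^γ constant: P₂ = P₁·(T₂/T₁)^(γ/(γ−1)) = 657.6 torr; V₂ = V₁·(T₁/T₂)^(1/(γ−1)) = 41.01 L.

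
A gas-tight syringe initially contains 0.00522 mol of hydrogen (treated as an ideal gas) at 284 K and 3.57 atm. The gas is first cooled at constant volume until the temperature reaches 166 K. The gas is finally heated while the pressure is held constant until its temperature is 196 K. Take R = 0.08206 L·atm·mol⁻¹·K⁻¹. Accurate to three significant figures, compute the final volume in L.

V₃ ≈ 0.0402 L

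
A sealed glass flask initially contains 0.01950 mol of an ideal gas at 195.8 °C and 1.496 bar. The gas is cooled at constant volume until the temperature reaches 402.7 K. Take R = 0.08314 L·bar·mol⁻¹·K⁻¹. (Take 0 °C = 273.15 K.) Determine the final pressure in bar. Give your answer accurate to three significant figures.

P₂ ≈ 1.28 bar

Convert: T₁ = 468.9 K.
From PV = nRT: V₁ = nRT₁/P₁ = 0.5082 L.
V constant ⇒ P ∝ T: V₂ = V₁; P₂ = P₁·(T₂/T₁) = 1.285 bar.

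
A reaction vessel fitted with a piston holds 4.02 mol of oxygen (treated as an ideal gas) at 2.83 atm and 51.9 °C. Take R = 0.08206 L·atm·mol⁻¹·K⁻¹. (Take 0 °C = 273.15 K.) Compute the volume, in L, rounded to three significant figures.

Convert: T = 325.05 K.
PV = nRT ⇒ V = nRT/P = (4.02 × 0.08206 × 325.05) / 2.83

V ≈ 37.9 L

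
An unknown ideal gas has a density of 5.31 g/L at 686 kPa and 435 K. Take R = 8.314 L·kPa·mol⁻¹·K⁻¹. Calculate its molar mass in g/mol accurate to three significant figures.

ρ = PM/(RT) ⇒ M = ρRT/P = (5.31 × 8.314 × 435.0) / 686

M ≈ 28.0 g/mol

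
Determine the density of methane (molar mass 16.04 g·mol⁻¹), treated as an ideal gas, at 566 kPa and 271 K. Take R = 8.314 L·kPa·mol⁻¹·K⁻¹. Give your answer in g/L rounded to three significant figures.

ρ ≈ 4.03 g/L

ρ = PM/(RT) = (566 × 16.04) / (8.314 × 271.0)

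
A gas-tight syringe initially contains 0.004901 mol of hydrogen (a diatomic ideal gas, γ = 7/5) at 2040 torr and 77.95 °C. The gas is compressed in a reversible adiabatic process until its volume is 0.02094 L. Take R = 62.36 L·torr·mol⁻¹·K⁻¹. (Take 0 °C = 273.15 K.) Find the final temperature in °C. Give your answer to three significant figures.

Convert: T₁ = 351.1 K.
From PV = nRT: V₁ = nRT₁/P₁ = 0.05260 L.
Adiabatic (γ = 7/5), T V^(γ−1) and P V^γ constant: T₂ = T₁·(V₁/V₂)^(γ−1) = 507.5 K; P₂ = P₁·(V₁/V₂)^γ = 7407 torr.

T₂ ≈ 234 °C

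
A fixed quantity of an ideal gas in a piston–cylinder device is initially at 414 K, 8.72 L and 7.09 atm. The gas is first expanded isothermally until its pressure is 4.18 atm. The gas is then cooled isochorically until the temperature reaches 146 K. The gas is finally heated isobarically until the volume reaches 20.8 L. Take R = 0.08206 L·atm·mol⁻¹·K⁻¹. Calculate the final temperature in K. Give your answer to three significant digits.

T₄ ≈ 205 K

Isothermal, so P V is constant: T₂ = T₁; V₂ = V₁·(P₁/P₂) = 14.79 L.
V constant ⇒ P ∝ T: V₃ = V₂; P₃ = P₂·(T₃/T₂) = 1.474 atm.
P constant ⇒ V ∝ T: P₄ = P₃; T₄ = T₃·(V₄/V₃) = 205.3 K.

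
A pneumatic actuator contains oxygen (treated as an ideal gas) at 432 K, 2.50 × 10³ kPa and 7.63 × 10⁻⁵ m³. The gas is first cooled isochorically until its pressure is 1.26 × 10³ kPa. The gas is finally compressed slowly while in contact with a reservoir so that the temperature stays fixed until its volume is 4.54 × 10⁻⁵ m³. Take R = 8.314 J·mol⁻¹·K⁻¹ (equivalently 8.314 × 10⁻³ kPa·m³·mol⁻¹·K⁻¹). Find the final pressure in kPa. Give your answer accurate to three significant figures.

P₃ ≈ 2.12e+03 kPa

V constant ⇒ P ∝ T: V₂ = V₁; T₂ = T₁·(P₂/P₁) = 217.7 K.
Isothermal, so P V is constant: T₃ = T₂; P₃ = P₂·(V₂/V₃) = 2118 kPa.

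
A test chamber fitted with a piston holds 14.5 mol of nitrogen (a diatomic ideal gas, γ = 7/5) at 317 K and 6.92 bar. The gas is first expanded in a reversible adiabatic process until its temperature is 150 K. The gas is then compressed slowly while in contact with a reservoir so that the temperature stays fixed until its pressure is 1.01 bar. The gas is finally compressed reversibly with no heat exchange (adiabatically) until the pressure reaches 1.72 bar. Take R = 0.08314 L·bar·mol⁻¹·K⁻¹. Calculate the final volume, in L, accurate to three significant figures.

V₄ ≈ 122 L

From PV = nRT: V₁ = nRT₁/P₁ = 55.22 L.
Adiabatic (γ = 7/5), T V^(γ−1) and P V^γ constant: P₂ = P₁·(T₂/T₁)^(γ/(γ−1)) = 0.5043 bar; V₂ = V₁·(T₁/T₂)^(1/(γ−1)) = 358.6 L.
T constant ⇒ Boyle's law P V = const: T₃ = T₂; V₃ = V₂·(P₂/P₃) = 179.0 L.
Reversible adiabatic, γ = 7/5: T₄ = T₃·(P₄/P₃)^((γ−1)/γ) = 174.6 K; V₄ = V₃·(P₃/P₄)^(1/γ) = 122.4 L.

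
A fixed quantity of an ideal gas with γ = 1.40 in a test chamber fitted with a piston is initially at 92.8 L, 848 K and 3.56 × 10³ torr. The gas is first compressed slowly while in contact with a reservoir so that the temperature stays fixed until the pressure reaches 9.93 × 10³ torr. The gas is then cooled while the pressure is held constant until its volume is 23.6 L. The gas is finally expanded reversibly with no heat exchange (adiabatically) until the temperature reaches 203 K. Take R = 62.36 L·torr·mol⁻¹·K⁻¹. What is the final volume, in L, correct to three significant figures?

V₄ ≈ 357 L

T constant ⇒ Boyle's law P V = const: T₂ = T₁; V₂ = V₁·(P₁/P₂) = 33.27 L.
P constant ⇒ V ∝ T: P₃ = P₂; T₃ = T₂·(V₃/V₂) = 601.5 K.
Adiabatic (γ = 1.40), T V^(γ−1) and P V^γ constant: P₄ = P₃·(T₄/T₃)^(γ/(γ−1)) = 221.7 torr; V₄ = V₃·(T₃/T₄)^(1/(γ−1)) = 356.7 L.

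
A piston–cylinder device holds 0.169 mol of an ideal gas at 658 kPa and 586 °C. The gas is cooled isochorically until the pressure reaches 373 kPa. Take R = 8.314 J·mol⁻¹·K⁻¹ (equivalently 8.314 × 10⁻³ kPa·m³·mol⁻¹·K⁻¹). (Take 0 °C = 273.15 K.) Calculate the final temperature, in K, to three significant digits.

T₂ ≈ 487 K

Convert: T₁ = 859.1 K.
From PV = nRT: V₁ = nRT₁/P₁ = 0.001835 m³.
Isochoric, so P/T is constant: V₂ = V₁; T₂ = T₁·(P₂/P₁) = 487.0 K.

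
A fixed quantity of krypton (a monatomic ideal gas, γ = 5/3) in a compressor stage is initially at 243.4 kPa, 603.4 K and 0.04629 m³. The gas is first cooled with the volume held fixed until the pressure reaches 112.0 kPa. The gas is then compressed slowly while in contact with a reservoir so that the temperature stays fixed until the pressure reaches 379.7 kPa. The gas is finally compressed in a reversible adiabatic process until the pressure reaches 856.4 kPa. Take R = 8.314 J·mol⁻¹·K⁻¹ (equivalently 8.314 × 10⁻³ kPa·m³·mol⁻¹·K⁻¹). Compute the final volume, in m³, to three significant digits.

V₄ ≈ 0.00838 m³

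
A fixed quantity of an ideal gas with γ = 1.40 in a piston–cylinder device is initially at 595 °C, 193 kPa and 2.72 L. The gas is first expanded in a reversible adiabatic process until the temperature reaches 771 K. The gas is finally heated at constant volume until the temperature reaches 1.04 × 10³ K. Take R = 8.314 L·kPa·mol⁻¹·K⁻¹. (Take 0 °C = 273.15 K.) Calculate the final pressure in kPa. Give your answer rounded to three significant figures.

Convert: T₁ = 868.1 K.
Adiabatic (γ = 1.40), T V^(γ−1) and P V^γ constant: P₂ = P₁·(T₂/T₁)^(γ/(γ−1)) = 127.4 kPa; V₂ = V₁·(T₁/T₂)^(1/(γ−1)) = 3.659 L.
V constant ⇒ P ∝ T: V₃ = V₂; P₃ = P₂·(T₃/T₂) = 171.8 kPa.

P₃ ≈ 172 kPa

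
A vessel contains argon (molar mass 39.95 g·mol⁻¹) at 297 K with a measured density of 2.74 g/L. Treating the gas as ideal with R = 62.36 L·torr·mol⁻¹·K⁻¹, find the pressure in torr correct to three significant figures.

P ≈ 1.27e+03 torr

ρ = PM/(RT) ⇒ P = ρRT/M = (2.74 × 62.36 × 297.0) / 39.95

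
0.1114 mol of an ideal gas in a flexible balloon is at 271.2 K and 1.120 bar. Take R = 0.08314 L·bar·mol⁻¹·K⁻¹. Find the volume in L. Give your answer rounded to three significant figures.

PV = nRT ⇒ V = nRT/P = (0.1114 × 0.08314 × 271.2) / 1.120

V ≈ 2.24 L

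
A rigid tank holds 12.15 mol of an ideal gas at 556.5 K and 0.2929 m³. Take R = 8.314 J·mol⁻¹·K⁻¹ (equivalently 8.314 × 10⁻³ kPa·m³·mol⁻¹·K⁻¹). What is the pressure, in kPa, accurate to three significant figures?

PV = nRT ⇒ P = nRT/V = (12.15 × 8.314 × 10⁻³ × 556.5) / 0.2929

P ≈ 192 kPa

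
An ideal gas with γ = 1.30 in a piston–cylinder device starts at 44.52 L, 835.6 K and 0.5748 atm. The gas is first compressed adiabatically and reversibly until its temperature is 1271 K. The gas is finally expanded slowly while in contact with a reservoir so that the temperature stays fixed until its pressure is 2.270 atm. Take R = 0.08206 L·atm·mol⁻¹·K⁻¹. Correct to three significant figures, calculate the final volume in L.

V₃ ≈ 17.1 L

Adiabatic (γ = 1.30), T V^(γ−1) and P V^γ constant: P₂ = P₁·(T₂/T₁)^(γ/(γ−1)) = 3.539 atm; V₂ = V₁·(T₁/T₂)^(1/(γ−1)) = 11.00 L.
Isothermal, so P V is constant: T₃ = T₂; V₃ = V₂·(P₂/P₃) = 17.15 L.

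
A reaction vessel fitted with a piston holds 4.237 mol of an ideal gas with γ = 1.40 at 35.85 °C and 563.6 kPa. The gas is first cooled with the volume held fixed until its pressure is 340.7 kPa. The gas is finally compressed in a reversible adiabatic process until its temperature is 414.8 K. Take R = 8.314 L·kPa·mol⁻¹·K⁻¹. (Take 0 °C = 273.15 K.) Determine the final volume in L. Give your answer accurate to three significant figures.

V₃ ≈ 2.63 L

Convert: T₁ = 309.0 K.
From PV = nRT: V₁ = nRT₁/P₁ = 19.31 L.
V constant ⇒ P ∝ T: V₂ = V₁; T₂ = T₁·(P₂/P₁) = 186.8 K.
Reversible adiabatic, γ = 1.40: P₃ = P₂·(T₃/T₂)^(γ/(γ−1)) = 5560 kPa; V₃ = V₂·(T₂/T₃)^(1/(γ−1)) = 2.628 L.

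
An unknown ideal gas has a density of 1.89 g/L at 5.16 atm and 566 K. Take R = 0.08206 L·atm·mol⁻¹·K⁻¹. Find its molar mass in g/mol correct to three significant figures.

M ≈ 17.0 g/mol

ρ = PM/(RT) ⇒ M = ρRT/P = (1.89 × 0.08206 × 566.0) / 5.16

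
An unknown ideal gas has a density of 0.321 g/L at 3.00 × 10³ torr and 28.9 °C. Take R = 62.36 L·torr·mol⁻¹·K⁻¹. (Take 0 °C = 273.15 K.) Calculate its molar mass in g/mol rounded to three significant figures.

M ≈ 2.02 g/mol

ρ = PM/(RT) ⇒ M = ρRT/P = (0.321 × 62.36 × 302.0) / 3.00e+03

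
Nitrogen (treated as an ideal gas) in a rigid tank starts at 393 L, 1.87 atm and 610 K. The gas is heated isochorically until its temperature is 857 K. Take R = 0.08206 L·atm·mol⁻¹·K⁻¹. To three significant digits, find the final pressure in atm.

Isochoric, so P/T is constant: V₂ = V₁; P₂ = P₁·(T₂/T₁) = 2.627 atm.

P₂ ≈ 2.63 atm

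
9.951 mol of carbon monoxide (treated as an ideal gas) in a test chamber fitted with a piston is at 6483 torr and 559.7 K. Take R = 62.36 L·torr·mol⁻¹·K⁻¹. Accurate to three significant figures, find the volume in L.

V ≈ 53.6 L

PV = nRT ⇒ V = nRT/P = (9.951 × 62.36 × 559.7) / 6483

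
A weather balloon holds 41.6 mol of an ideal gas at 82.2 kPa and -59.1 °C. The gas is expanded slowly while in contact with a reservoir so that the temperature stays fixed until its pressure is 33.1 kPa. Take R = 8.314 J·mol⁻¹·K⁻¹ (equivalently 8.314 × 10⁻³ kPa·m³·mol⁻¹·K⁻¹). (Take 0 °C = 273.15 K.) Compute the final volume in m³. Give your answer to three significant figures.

Convert: T₁ = 214.0 K.
From PV = nRT: V₁ = nRT₁/P₁ = 0.9006 m³.
T constant ⇒ Boyle's law P V = const: T₂ = T₁; V₂ = V₁·(P₁/P₂) = 2.237 m³.

V₂ ≈ 2.24 m³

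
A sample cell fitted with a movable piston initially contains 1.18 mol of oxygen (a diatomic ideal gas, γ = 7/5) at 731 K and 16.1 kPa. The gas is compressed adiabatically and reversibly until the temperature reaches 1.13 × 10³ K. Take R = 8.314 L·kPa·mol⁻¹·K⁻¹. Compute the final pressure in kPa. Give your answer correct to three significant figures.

From PV = nRT: V₁ = nRT₁/P₁ = 445.4 L.
Adiabatic (γ = 7/5), T V^(γ−1) and P V^γ constant: P₂ = P₁·(T₂/T₁)^(γ/(γ−1)) = 73.94 kPa; V₂ = V₁·(T₁/T₂)^(1/(γ−1)) = 149.9 L.

P₂ ≈ 73.9 kPa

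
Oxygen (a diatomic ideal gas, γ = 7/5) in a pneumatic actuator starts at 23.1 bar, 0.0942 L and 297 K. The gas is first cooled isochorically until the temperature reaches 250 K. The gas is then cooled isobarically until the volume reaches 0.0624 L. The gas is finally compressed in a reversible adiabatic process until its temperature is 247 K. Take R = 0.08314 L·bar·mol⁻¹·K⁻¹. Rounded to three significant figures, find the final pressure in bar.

P₄ ≈ 78.8 bar

Isochoric, so P/T is constant: V₂ = V₁; P₂ = P₁·(T₂/T₁) = 19.44 bar.
P constant ⇒ V ∝ T: P₃ = P₂; T₃ = T₂·(V₃/V₂) = 165.6 K.
Adiabatic (γ = 7/5), T V^(γ−1) and P V^γ constant: P₄ = P₃·(T₄/T₃)^(γ/(γ−1)) = 78.79 bar; V₄ = V₃·(T₃/T₄)^(1/(γ−1)) = 0.02297 L.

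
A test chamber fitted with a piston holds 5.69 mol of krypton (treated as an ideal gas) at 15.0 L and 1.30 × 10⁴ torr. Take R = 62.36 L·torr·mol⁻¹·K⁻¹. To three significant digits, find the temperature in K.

T ≈ 550 K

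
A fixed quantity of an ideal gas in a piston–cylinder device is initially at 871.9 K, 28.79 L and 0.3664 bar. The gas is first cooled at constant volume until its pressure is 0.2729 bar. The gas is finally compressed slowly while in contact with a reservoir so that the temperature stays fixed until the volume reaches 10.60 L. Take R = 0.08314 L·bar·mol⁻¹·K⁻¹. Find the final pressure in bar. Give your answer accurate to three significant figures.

Isochoric, so P/T is constant: V₂ = V₁; T₂ = T₁·(P₂/P₁) = 649.4 K.
T constant ⇒ Boyle's law P V = const: T₃ = T₂; P₃ = P₂·(V₂/V₃) = 0.7412 bar.

P₃ ≈ 0.741 bar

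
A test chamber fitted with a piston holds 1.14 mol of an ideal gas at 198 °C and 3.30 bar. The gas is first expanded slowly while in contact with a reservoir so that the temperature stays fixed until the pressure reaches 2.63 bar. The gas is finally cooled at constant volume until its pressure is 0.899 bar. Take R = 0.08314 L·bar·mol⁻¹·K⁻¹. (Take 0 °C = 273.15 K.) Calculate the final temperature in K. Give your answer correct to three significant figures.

T₃ ≈ 161 K

Convert: T₁ = 471.1 K.
From PV = nRT: V₁ = nRT₁/P₁ = 13.53 L.
Isothermal, so P V is constant: T₂ = T₁; V₂ = V₁·(P₁/P₂) = 16.98 L.
Isochoric, so P/T is constant: V₃ = V₂; T₃ = T₂·(P₃/P₂) = 161.1 K.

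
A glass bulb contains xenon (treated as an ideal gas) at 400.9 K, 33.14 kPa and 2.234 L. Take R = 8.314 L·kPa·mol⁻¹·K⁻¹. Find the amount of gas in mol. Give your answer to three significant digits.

n ≈ 0.0222 mol

PV = nRT ⇒ n = PV/(RT) = (33.14 × 2.234) / (8.314 × 400.9)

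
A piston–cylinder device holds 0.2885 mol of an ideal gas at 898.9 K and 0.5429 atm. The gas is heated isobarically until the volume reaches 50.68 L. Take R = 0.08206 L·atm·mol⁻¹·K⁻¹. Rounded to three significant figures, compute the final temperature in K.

T₂ ≈ 1.16e+03 K

From PV = nRT: V₁ = nRT₁/P₁ = 39.20 L.
P constant ⇒ V ∝ T: P₂ = P₁; T₂ = T₁·(V₂/V₁) = 1162 K.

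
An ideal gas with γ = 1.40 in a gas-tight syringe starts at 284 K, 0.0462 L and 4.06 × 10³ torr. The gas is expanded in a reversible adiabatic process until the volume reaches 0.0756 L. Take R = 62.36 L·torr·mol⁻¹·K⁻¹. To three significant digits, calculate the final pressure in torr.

Reversible adiabatic, γ = 1.40: T₂ = T₁·(V₁/V₂)^(γ−1) = 233.2 K; P₂ = P₁·(V₁/V₂)^γ = 2037 torr.

P₂ ≈ 2.04e+03 torr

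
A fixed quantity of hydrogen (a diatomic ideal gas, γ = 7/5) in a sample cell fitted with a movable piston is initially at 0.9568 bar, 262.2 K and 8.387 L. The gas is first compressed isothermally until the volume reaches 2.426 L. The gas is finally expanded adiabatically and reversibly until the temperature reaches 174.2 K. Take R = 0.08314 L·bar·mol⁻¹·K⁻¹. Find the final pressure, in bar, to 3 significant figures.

P₃ ≈ 0.791 bar

Isothermal, so P V is constant: T₂ = T₁; P₂ = P₁·(V₁/V₂) = 3.308 bar.
Reversible adiabatic, γ = 7/5: P₃ = P₂·(T₃/T₂)^(γ/(γ−1)) = 0.7907 bar; V₃ = V₂·(T₂/T₃)^(1/(γ−1)) = 6.743 L.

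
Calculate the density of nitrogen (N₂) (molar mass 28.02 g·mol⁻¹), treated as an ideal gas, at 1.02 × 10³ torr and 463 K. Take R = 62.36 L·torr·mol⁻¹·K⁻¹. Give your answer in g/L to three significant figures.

ρ = PM/(RT) = (1.02e+03 × 28.02) / (62.36 × 463.0)

ρ ≈ 0.990 g/L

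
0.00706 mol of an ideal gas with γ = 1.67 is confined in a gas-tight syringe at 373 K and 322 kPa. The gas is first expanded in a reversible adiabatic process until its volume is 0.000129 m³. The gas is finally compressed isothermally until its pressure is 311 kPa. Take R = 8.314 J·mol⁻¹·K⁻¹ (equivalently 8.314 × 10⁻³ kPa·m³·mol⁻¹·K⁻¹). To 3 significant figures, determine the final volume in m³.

From PV = nRT: V₁ = nRT₁/P₁ = 6.799e-05 m³.
Adiabatic (γ = 1.67), T V^(γ−1) and P V^γ constant: T₂ = T₁·(V₁/V₂)^(γ−1) = 242.9 K; P₂ = P₁·(V₁/V₂)^γ = 110.5 kPa.
T constant ⇒ Boyle's law P V = const: T₃ = T₂; V₃ = V₂·(P₂/P₃) = 4.584e-05 m³.

V₃ ≈ 4.58e-05 m³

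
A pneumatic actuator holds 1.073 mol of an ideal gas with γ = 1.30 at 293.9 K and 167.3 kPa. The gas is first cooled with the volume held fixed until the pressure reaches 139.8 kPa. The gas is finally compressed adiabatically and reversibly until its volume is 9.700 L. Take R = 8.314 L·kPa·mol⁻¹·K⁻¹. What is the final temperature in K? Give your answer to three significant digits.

T₃ ≈ 284 K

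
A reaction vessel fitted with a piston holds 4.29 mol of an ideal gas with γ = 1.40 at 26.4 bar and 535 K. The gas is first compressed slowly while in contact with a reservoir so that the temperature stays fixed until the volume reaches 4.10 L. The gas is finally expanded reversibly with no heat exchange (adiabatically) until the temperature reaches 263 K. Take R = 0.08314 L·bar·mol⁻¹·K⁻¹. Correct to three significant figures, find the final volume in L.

V₃ ≈ 24.2 L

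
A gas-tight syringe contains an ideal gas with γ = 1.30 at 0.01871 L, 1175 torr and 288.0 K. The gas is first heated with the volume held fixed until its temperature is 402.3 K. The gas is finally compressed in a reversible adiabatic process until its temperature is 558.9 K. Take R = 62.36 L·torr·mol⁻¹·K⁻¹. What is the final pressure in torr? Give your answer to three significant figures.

P₃ ≈ 6.82e+03 torr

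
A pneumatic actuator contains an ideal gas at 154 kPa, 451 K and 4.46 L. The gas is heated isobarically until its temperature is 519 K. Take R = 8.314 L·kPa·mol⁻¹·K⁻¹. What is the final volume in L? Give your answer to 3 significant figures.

V₂ ≈ 5.13 L

Isobaric, so V/T is constant: P₂ = P₁; V₂ = V₁·(T₂/T₁) = 5.132 L.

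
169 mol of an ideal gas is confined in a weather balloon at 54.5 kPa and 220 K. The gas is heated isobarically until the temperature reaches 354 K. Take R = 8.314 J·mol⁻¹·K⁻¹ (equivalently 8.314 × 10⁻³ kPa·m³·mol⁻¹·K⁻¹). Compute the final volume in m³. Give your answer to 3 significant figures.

From PV = nRT: V₁ = nRT₁/P₁ = 5.672 m³.
P constant ⇒ V ∝ T: P₂ = P₁; V₂ = V₁·(T₂/T₁) = 9.126 m³.

V₂ ≈ 9.13 m³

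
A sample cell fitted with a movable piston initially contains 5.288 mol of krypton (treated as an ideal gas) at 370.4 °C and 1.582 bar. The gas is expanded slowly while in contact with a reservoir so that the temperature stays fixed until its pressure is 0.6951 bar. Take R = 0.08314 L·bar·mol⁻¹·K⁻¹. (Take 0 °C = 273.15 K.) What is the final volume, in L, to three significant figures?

V₂ ≈ 407 L

Convert: T₁ = 643.5 K.
From PV = nRT: V₁ = nRT₁/P₁ = 178.8 L.
T constant ⇒ Boyle's law P V = const: T₂ = T₁; V₂ = V₁·(P₁/P₂) = 407.0 L.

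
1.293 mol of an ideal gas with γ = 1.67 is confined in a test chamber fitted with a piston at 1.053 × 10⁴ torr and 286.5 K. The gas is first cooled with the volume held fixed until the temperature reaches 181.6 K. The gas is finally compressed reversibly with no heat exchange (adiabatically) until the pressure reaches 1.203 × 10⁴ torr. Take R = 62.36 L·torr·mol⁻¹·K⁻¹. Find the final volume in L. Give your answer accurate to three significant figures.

V₃ ≈ 1.54 L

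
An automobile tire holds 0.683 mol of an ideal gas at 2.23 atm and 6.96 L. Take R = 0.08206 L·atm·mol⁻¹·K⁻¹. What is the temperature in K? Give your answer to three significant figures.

PV = nRT ⇒ T = PV/(nR) = (2.23 × 6.96) / (0.683 × 0.08206)

T ≈ 277 K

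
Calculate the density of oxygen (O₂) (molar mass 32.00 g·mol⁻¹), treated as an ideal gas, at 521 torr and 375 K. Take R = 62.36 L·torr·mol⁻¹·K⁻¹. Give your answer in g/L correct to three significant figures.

ρ ≈ 0.713 g/L

ρ = PM/(RT) = (521 × 32.00) / (62.36 × 375.0)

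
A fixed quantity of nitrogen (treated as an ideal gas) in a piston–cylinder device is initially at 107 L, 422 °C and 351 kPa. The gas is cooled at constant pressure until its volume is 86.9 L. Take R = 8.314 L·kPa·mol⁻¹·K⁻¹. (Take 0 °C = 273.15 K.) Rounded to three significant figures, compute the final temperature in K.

Convert: T₁ = 695.1 K.
Isobaric, so V/T is constant: P₂ = P₁; T₂ = T₁·(V₂/V₁) = 564.6 K.

T₂ ≈ 565 K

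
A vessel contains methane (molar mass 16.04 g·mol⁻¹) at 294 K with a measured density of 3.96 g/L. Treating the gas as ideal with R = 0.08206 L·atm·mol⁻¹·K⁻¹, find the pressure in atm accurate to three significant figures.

P ≈ 5.96 atm

ρ = PM/(RT) ⇒ P = ρRT/M = (3.96 × 0.08206 × 294.0) / 16.04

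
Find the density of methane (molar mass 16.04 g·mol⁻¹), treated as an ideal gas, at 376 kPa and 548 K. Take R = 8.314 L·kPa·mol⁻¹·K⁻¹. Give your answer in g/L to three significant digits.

ρ ≈ 1.32 g/L

ρ = PM/(RT) = (376 × 16.04) / (8.314 × 548.0)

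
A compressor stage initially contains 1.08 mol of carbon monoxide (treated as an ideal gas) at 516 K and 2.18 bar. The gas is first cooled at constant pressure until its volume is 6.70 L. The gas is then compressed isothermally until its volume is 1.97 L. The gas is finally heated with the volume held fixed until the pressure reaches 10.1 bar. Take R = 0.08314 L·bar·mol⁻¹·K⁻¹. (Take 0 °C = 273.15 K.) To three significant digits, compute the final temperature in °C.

From PV = nRT: V₁ = nRT₁/P₁ = 21.25 L.
Isobaric, so V/T is constant: P₂ = P₁; T₂ = T₁·(V₂/V₁) = 162.7 K.
T constant ⇒ Boyle's law P V = const: T₃ = T₂; P₃ = P₂·(V₂/V₃) = 7.414 bar.
Isochoric, so P/T is constant: V₄ = V₃; T₄ = T₃·(P₄/P₃) = 221.6 K.

T₄ ≈ -51.6 °C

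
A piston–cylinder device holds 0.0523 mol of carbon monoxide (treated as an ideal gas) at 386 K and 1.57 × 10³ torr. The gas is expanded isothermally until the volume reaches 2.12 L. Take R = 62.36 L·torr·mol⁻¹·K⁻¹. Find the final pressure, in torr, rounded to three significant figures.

From PV = nRT: V₁ = nRT₁/P₁ = 0.8019 L.
T constant ⇒ Boyle's law P V = const: T₂ = T₁; P₂ = P₁·(V₁/V₂) = 593.8 torr.

P₂ ≈ 594 torr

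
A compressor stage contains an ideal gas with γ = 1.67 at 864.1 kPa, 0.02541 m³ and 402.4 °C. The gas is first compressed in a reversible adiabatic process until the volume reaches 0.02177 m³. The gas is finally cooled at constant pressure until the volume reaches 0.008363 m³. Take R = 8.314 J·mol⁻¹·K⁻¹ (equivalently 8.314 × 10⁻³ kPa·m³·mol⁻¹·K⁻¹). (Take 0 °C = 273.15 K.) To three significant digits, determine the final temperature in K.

Convert: T₁ = 675.5 K.
Reversible adiabatic, γ = 1.67: T₂ = T₁·(V₁/V₂)^(γ−1) = 749.3 K; P₂ = P₁·(V₁/V₂)^γ = 1119 kPa.
P constant ⇒ V ∝ T: P₃ = P₂; T₃ = T₂·(V₃/V₂) = 287.8 K.

T₃ ≈ 288 K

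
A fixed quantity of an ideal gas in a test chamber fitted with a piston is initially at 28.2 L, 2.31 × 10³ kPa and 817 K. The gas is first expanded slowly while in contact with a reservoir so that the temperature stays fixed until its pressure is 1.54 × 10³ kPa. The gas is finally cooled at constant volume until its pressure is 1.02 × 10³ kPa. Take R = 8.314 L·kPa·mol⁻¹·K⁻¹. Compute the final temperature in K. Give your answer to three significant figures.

T₃ ≈ 541 K

T constant ⇒ Boyle's law P V = const: T₂ = T₁; V₂ = V₁·(P₁/P₂) = 42.30 L.
Isochoric, so P/T is constant: V₃ = V₂; T₃ = T₂·(P₃/P₂) = 541.1 K.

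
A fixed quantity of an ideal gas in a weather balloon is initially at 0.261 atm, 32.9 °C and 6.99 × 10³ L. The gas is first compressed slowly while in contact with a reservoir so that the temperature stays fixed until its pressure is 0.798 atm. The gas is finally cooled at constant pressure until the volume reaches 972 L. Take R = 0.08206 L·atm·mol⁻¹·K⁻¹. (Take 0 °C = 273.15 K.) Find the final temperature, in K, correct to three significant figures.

T₃ ≈ 130 K

Convert: T₁ = 306.0 K.
Isothermal, so P V is constant: T₂ = T₁; V₂ = V₁·(P₁/P₂) = 2286 L.
P constant ⇒ V ∝ T: P₃ = P₂; T₃ = T₂·(V₃/V₂) = 130.1 K.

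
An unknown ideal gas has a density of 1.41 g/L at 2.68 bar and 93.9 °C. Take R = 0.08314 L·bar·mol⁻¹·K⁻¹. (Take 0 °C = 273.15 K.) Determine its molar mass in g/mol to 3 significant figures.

M ≈ 16.1 g/mol

ρ = PM/(RT) ⇒ M = ρRT/P = (1.41 × 0.08314 × 367.0) / 2.68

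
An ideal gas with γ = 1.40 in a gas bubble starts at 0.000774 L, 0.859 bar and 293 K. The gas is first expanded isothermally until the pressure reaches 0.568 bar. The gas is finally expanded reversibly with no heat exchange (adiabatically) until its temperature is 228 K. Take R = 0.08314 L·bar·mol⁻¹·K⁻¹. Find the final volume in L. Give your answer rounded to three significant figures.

V₃ ≈ 0.00219 L

T constant ⇒ Boyle's law P V = const: T₂ = T₁; V₂ = V₁·(P₁/P₂) = 0.001171 L.
Adiabatic (γ = 1.40), T V^(γ−1) and P V^γ constant: P₃ = P₂·(T₃/T₂)^(γ/(γ−1)) = 0.2361 bar; V₃ = V₂·(T₂/T₃)^(1/(γ−1)) = 0.002191 L.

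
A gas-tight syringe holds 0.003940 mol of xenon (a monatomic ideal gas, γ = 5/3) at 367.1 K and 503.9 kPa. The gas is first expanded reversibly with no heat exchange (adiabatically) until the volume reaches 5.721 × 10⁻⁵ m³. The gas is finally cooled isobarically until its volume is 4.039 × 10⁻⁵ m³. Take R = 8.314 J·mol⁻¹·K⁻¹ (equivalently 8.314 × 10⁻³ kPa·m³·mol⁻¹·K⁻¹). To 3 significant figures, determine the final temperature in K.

From PV = nRT: V₁ = nRT₁/P₁ = 2.386e-05 m³.
Adiabatic (γ = 5/3), T V^(γ−1) and P V^γ constant: T₂ = T₁·(V₁/V₂)^(γ−1) = 204.9 K; P₂ = P₁·(V₁/V₂)^γ = 117.3 kPa.
Isobaric, so V/T is constant: P₃ = P₂; T₃ = T₂·(V₃/V₂) = 144.7 K.

T₃ ≈ 145 K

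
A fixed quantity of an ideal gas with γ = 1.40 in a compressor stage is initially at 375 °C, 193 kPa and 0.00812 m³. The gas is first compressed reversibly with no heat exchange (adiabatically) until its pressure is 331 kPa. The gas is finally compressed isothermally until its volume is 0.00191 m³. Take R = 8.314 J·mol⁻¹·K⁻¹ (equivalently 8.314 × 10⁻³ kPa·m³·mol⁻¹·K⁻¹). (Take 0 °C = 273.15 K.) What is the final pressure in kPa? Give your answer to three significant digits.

P₃ ≈ 957 kPa

Convert: T₁ = 648.1 K.
Reversible adiabatic, γ = 1.40: T₂ = T₁·(P₂/P₁)^((γ−1)/γ) = 756.2 K; V₂ = V₁·(P₁/P₂)^(1/γ) = 0.005524 m³.
Isothermal, so P V is constant: T₃ = T₂; P₃ = P₂·(V₂/V₃) = 957.2 kPa.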